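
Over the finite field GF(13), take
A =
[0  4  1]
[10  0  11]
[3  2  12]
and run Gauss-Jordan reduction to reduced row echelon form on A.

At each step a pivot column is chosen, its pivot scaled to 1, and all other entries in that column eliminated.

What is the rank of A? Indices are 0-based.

step 1: exchange rows 0,1
step 1: normalize row 0 (÷10) = (1, 0, 5)
  row 2: subtract 3×row0 = (0, 2, 10)
step 2: normalize row 1 (÷4) = (0, 1, 10)
  row 2: subtract 2×row1 = (0, 0, 3)
step 3: normalize row 2 (÷3) = (0, 0, 1)
  row 0: subtract 5×row2 = (1, 0, 0)
  row 1: subtract 10×row2 = (0, 1, 0)

rank = 3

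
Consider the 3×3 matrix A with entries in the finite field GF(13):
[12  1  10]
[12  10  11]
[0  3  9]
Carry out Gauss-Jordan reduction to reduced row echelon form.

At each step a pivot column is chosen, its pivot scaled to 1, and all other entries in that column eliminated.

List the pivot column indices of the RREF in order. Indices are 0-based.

[1] R0 /= 12  ⇒  (1, 12, 3)
     R1 -= 12·R0  ⇒  (0, 9, 1)
[2] R1 /= 9  ⇒  (0, 1, 3)
     R0 -= 12·R1  ⇒  (1, 0, 6)
     R2 -= 3·R1  ⇒  (0, 0, 0)
column 2 empty below row 2

pivot columns: 0, 1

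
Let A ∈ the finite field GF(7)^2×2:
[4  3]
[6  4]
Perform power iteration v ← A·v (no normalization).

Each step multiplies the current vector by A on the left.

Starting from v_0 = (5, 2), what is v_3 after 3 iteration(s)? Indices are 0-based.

v_3 = (4, 6)

v_0 = (5, 2).
v_1 = A·v_0 = (5, 3).
v_2 = A·v_1 = (1, 0).
v_3 = A·v_2 = (4, 6).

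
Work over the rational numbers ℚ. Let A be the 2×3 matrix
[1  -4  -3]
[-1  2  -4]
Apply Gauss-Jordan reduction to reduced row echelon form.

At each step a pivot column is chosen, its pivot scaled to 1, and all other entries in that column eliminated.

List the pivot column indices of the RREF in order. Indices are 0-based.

step 1: normalize row 0 (÷1) = (1, -4, -3)
  row 1: subtract -1×row0 = (0, -2, -7)
step 2: normalize row 1 (÷-2) = (0, 1, 7/2)
  row 0: subtract -4×row1 = (1, 0, 11)

pivot columns: 0, 1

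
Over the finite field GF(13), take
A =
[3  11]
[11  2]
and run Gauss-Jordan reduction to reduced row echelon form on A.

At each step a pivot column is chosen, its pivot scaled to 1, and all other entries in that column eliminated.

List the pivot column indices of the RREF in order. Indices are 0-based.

pivot columns: 0, 1

pivot(0,0)=3: scale R0 → (1, 8)
  clear (1,0): R1 −= (11)R0 → (0, 5)
pivot(1,1)=5: scale R1 → (0, 1)
  clear (0,1): R0 −= (8)R1 → (1, 0)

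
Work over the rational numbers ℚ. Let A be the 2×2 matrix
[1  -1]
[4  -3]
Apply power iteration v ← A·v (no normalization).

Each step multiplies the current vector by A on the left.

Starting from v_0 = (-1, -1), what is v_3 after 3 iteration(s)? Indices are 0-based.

v_3 = (-2, -5)

v_0 = (-1, -1).
v_1 = A·v_0 = (0, -1).
v_2 = A·v_1 = (1, 3).
v_3 = A·v_2 = (-2, -5).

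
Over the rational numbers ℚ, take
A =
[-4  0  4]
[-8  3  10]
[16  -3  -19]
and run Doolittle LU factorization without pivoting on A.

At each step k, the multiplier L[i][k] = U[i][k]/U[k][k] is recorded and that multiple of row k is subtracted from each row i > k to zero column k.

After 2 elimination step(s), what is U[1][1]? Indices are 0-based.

U[1][1] = 3

Step 1: pivot at (0,0) is -4.
  row1 ← row1 − (2)·row0  ⇒  L[1][0]=2, U row1=(0, 3, 2)
  row2 ← row2 − (-4)·row0  ⇒  L[2][0]=-4, U row2=(0, -3, -3)
Step 2: pivot at (1,1) is 3.
  row2 ← row2 − (-1)·row1  ⇒  L[2][1]=-1, U row2=(0, 0, -1)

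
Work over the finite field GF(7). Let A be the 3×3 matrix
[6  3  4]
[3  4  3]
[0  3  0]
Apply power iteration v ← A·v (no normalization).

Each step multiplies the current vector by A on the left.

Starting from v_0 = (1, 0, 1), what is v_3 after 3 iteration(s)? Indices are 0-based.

v_0 = (1, 0, 1).
v_1 = A·v_0 = (3, 6, 0).
v_2 = A·v_1 = (1, 5, 4).
v_3 = A·v_2 = (2, 0, 1).

v_3 = (2, 0, 1)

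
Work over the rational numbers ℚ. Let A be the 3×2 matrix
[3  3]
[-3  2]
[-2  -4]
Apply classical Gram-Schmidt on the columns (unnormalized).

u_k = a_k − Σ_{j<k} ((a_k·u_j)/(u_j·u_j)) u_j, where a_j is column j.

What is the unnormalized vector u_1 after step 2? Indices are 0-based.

Step 1: u_0 = a_0 = (3, -3, -2).
Step 2: u_1 = a_1 − (1/2)·u_0 = (3/2, 7/2, -3).

u_1 = (3/2, 7/2, -3)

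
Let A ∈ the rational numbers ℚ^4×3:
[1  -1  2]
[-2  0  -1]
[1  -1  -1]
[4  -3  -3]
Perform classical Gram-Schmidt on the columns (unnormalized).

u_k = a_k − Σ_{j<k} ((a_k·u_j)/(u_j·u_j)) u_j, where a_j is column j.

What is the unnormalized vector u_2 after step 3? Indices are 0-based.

Step 1: u_0 = a_0 = (1, -2, 1, 4).
Step 2: u_1 = a_1 − (-7/11)·u_0 = (-4/11, -14/11, -4/11, -5/11).
Step 3: u_2 = a_2 − (-9/22)·u_0 − (25/23)·u_1 = (129/46, -10/23, -9/46, -20/23).

u_2 = (129/46, -10/23, -9/46, -20/23)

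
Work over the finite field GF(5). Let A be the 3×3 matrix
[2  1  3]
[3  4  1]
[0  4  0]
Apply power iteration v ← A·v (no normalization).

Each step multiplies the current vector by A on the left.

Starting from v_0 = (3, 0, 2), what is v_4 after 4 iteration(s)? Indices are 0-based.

v_0 = (3, 0, 2).
v_1 = A·v_0 = (2, 1, 0).
v_2 = A·v_1 = (0, 0, 4).
v_3 = A·v_2 = (2, 4, 0).
v_4 = A·v_3 = (3, 2, 1).

v_4 = (3, 2, 1)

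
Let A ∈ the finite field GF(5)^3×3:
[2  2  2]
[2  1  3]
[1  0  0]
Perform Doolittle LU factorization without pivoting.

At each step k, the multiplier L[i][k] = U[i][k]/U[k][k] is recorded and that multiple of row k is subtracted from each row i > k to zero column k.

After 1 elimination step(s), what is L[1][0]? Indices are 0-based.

Step 1: pivot at (0,0) is 2.
  row1 ← row1 − (1)·row0  ⇒  L[1][0]=1, U row1=(0, 4, 1)
  row2 ← row2 − (3)·row0  ⇒  L[2][0]=3, U row2=(0, 4, 4)

L[1][0] = 1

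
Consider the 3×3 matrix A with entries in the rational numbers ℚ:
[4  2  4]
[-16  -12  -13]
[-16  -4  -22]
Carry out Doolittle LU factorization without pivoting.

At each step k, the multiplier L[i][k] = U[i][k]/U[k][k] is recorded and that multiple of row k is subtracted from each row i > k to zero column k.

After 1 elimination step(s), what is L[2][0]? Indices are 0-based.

k=0: U[0][0]=4
  eliminate (1,0): mult=-4, new row 1: (0, -4, 3); set L[1][0]=-4
  eliminate (2,0): mult=-4, new row 2: (0, 4, -6); set L[2][0]=-4

L[2][0] = -4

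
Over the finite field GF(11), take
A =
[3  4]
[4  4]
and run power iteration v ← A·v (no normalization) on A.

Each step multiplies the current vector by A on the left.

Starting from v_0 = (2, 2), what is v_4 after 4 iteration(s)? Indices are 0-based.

v_0 = (2, 2).
v_1 = A·v_0 = (3, 5).
v_2 = A·v_1 = (7, 10).
v_3 = A·v_2 = (6, 2).
v_4 = A·v_3 = (4, 10).

v_4 = (4, 10)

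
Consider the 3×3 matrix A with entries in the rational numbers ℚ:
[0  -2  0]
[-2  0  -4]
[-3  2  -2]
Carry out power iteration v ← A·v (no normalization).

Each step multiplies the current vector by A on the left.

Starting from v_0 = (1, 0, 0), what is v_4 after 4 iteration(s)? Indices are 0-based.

v_0 = (1, 0, 0).
v_1 = A·v_0 = (0, -2, -3).
v_2 = A·v_1 = (4, 12, 2).
v_3 = A·v_2 = (-24, -16, 8).
v_4 = A·v_3 = (32, 16, 24).

v_4 = (32, 16, 24)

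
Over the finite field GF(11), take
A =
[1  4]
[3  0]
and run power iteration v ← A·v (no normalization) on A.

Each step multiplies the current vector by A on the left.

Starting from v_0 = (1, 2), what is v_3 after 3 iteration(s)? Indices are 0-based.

v_0 = (1, 2).
v_1 = A·v_0 = (9, 3).
v_2 = A·v_1 = (10, 5).
v_3 = A·v_2 = (8, 8).

v_3 = (8, 8)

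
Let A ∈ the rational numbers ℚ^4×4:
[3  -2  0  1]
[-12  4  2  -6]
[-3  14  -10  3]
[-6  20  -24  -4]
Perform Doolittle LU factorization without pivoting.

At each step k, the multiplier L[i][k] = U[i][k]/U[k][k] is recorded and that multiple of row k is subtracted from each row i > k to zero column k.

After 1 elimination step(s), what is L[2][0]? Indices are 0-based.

Step 1: pivot at (0,0) is 3.
  row1 ← row1 − (-4)·row0  ⇒  L[1][0]=-4, U row1=(0, -4, 2, -2)
  row2 ← row2 − (-1)·row0  ⇒  L[2][0]=-1, U row2=(0, 12, -10, 4)
  row3 ← row3 − (-2)·row0  ⇒  L[3][0]=-2, U row3=(0, 16, -24, -2)

L[2][0] = -1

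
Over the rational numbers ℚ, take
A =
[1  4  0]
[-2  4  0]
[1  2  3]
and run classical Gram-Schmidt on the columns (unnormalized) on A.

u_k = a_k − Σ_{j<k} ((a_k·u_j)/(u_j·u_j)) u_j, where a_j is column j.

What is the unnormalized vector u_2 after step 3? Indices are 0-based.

u_2 = (-72/53, 18/53, 108/53)

Step 1: u_0 = a_0 = (1, -2, 1).
Step 2: u_1 = a_1 − (-1/3)·u_0 = (13/3, 10/3, 7/3).
Step 3: u_2 = a_2 − (1/2)·u_0 − (21/106)·u_1 = (-72/53, 18/53, 108/53).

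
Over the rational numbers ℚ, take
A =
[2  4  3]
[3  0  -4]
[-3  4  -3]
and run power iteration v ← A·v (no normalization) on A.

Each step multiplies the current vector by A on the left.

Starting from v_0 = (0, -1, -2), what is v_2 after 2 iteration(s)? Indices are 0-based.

v_2 = (18, -38, 56)

v_0 = (0, -1, -2).
v_1 = A·v_0 = (-10, 8, 2).
v_2 = A·v_1 = (18, -38, 56).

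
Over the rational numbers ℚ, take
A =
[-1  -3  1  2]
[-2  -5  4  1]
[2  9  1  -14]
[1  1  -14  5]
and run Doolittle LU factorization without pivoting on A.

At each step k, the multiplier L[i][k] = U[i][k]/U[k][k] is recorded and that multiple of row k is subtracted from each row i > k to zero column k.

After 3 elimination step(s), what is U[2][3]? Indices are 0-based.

U[2][3] = -1

[col 0] pivot -1
  R1 -= 2*R0 → (0, 1, 2, -3)  (L[1][0] := 2)
  R2 -= -2*R0 → (0, 3, 3, -10)  (L[2][0] := -2)
  R3 -= -1*R0 → (0, -2, -13, 7)  (L[3][0] := -1)
[col 1] pivot 1
  R2 -= 3*R1 → (0, 0, -3, -1)  (L[2][1] := 3)
  R3 -= -2*R1 → (0, 0, -9, 1)  (L[3][1] := -2)
[col 2] pivot -3
  R3 -= 3*R2 → (0, 0, 0, 4)  (L[3][2] := 3)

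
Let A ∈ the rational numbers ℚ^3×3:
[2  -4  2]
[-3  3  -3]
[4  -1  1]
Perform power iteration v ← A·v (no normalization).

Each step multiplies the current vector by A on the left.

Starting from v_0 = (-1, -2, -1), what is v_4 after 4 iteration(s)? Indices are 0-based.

v_0 = (-1, -2, -1).
v_1 = A·v_0 = (4, 0, -3).
v_2 = A·v_1 = (2, -3, 13).
v_3 = A·v_2 = (42, -54, 24).
v_4 = A·v_3 = (348, -360, 246).

v_4 = (348, -360, 246)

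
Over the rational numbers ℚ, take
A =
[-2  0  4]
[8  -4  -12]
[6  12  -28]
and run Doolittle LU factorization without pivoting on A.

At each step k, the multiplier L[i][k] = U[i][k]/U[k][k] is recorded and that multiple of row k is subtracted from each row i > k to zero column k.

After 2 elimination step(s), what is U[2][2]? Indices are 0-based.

k=0: U[0][0]=-2
  eliminate (1,0): mult=-4, new row 1: (0, -4, 4); set L[1][0]=-4
  eliminate (2,0): mult=-3, new row 2: (0, 12, -16); set L[2][0]=-3
k=1: U[1][1]=-4
  eliminate (2,1): mult=-3, new row 2: (0, 0, -4); set L[2][1]=-3

U[2][2] = -4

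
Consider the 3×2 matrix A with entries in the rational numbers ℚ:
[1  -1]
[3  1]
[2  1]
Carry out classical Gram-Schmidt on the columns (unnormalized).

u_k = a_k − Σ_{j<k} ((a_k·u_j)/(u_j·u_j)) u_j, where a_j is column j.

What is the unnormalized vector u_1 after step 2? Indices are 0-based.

u_1 = (-9/7, 1/7, 3/7)

Step 1: u_0 = a_0 = (1, 3, 2).
Step 2: u_1 = a_1 − (2/7)·u_0 = (-9/7, 1/7, 3/7).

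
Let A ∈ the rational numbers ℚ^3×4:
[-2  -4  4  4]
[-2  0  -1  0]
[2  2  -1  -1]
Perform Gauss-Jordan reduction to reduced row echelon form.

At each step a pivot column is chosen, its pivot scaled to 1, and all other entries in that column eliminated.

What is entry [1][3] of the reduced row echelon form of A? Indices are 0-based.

M[1][3] = 3/2

step 1: normalize row 0 (÷-2) = (1, 2, -2, -2)
  row 1: subtract -2×row0 = (0, 4, -5, -4)
  row 2: subtract 2×row0 = (0, -2, 3, 3)
step 2: normalize row 1 (÷4) = (0, 1, -5/4, -1)
  row 0: subtract 2×row1 = (1, 0, 1/2, 0)
  row 2: subtract -2×row1 = (0, 0, 1/2, 1)
step 3: normalize row 2 (÷1/2) = (0, 0, 1, 2)
  row 0: subtract 1/2×row2 = (1, 0, 0, -1)
  row 1: subtract -5/4×row2 = (0, 1, 0, 3/2)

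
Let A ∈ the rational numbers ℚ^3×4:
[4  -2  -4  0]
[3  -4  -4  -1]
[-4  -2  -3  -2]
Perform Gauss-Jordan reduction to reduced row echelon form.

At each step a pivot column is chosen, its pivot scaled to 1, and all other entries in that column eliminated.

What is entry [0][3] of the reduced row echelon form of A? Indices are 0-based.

M[0][3] = 7/27

[1] R0 /= 4  ⇒  (1, -1/2, -1, 0)
     R1 -= 3·R0  ⇒  (0, -5/2, -1, -1)
     R2 -= -4·R0  ⇒  (0, -4, -7, -2)
[2] R1 /= -5/2  ⇒  (0, 1, 2/5, 2/5)
     R0 -= -1/2·R1  ⇒  (1, 0, -4/5, 1/5)
     R2 -= -4·R1  ⇒  (0, 0, -27/5, -2/5)
[3] R2 /= -27/5  ⇒  (0, 0, 1, 2/27)
     R0 -= -4/5·R2  ⇒  (1, 0, 0, 7/27)
     R1 -= 2/5·R2  ⇒  (0, 1, 0, 10/27)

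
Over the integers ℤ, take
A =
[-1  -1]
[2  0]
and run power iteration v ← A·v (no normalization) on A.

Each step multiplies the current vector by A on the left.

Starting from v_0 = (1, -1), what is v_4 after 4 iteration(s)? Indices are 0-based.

v_4 = (2, 4)

v_0 = (1, -1).
v_1 = A·v_0 = (0, 2).
v_2 = A·v_1 = (-2, 0).
v_3 = A·v_2 = (2, -4).
v_4 = A·v_3 = (2, 4).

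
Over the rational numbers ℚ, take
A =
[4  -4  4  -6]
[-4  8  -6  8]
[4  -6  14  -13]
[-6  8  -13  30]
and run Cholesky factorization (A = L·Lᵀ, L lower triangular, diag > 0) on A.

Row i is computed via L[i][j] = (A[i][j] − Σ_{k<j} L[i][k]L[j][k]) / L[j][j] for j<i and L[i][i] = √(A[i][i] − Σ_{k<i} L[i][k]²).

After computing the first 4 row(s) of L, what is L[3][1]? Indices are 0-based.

L[3][1] = 1

Step 1: L[0][0] = √(4) = 2.
  L[1][0] = (-4) / L[0][0] = -2.
Step 2: L[1][1] = √(4) = 2.
  L[2][0] = (4) / L[0][0] = 2.
  L[2][1] = (-2) / L[1][1] = -1.
Step 3: L[2][2] = √(9) = 3.
  L[3][0] = (-6) / L[0][0] = -3.
  L[3][1] = (2) / L[1][1] = 1.
  L[3][2] = (-6) / L[2][2] = -2.
Step 4: L[3][3] = √(16) = 4.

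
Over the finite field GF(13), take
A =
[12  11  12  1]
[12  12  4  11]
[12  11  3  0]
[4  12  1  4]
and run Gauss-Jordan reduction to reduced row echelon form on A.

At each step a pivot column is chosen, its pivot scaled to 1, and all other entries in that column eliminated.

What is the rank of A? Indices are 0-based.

rank = 4

step 1: normalize row 0 (÷12) = (1, 2, 1, 12)
  row 1: subtract 12×row0 = (0, 1, 5, 10)
  row 2: subtract 12×row0 = (0, 0, 4, 12)
  row 3: subtract 4×row0 = (0, 4, 10, 8)
step 2: normalize row 1 (÷1) = (0, 1, 5, 10)
  row 0: subtract 2×row1 = (1, 0, 4, 5)
  row 3: subtract 4×row1 = (0, 0, 3, 7)
step 3: normalize row 2 (÷4) = (0, 0, 1, 3)
  row 0: subtract 4×row2 = (1, 0, 0, 6)
  row 1: subtract 5×row2 = (0, 1, 0, 8)
  row 3: subtract 3×row2 = (0, 0, 0, 11)
step 4: normalize row 3 (÷11) = (0, 0, 0, 1)
  row 0: subtract 6×row3 = (1, 0, 0, 0)
  row 1: subtract 8×row3 = (0, 1, 0, 0)
  row 2: subtract 3×row3 = (0, 0, 1, 0)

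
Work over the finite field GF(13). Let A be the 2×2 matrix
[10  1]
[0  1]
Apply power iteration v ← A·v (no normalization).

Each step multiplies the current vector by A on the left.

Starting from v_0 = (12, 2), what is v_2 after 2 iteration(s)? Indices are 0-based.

v_2 = (0, 2)

v_0 = (12, 2).
v_1 = A·v_0 = (5, 2).
v_2 = A·v_1 = (0, 2).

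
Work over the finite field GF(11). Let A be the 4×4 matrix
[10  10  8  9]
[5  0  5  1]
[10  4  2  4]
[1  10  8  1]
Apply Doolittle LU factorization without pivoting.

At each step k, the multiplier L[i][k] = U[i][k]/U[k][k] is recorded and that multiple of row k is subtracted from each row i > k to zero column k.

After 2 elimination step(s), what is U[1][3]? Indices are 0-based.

[col 0] pivot 10
  R1 -= 6*R0 → (0, 6, 1, 2)  (L[1][0] := 6)
  R2 -= 1*R0 → (0, 5, 5, 6)  (L[2][0] := 1)
  R3 -= 10*R0 → (0, 9, 5, 10)  (L[3][0] := 10)
[col 1] pivot 6
  R2 -= 10*R1 → (0, 0, 6, 8)  (L[2][1] := 10)
  R3 -= 7*R1 → (0, 0, 9, 7)  (L[3][1] := 7)

U[1][3] = 2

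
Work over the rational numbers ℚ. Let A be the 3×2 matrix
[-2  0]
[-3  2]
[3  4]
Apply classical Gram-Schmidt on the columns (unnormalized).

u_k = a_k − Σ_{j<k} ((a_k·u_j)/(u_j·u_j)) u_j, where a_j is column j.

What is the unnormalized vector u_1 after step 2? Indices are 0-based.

Step 1: u_0 = a_0 = (-2, -3, 3).
Step 2: u_1 = a_1 − (3/11)·u_0 = (6/11, 31/11, 35/11).

u_1 = (6/11, 31/11, 35/11)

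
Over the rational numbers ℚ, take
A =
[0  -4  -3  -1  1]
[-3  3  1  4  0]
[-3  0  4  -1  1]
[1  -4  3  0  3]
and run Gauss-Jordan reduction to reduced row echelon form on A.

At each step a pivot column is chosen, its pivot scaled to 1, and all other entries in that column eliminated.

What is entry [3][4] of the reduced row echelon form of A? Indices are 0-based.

step 1: exchange rows 0,1
step 1: normalize row 0 (÷-3) = (1, -1, -1/3, -4/3, 0)
  row 2: subtract -3×row0 = (0, -3, 3, -5, 1)
  row 3: subtract 1×row0 = (0, -3, 10/3, 4/3, 3)
step 2: normalize row 1 (÷-4) = (0, 1, 3/4, 1/4, -1/4)
  row 0: subtract -1×row1 = (1, 0, 5/12, -13/12, -1/4)
  row 2: subtract -3×row1 = (0, 0, 21/4, -17/4, 1/4)
  row 3: subtract -3×row1 = (0, 0, 67/12, 25/12, 9/4)
step 3: normalize row 2 (÷21/4) = (0, 0, 1, -17/21, 1/21)
  row 0: subtract 5/12×row2 = (1, 0, 0, -47/63, -17/63)
  row 1: subtract 3/4×row2 = (0, 1, 0, 6/7, -2/7)
  row 3: subtract 67/12×row2 = (0, 0, 0, 416/63, 125/63)
step 4: normalize row 3 (÷416/63) = (0, 0, 0, 1, 125/416)
  row 0: subtract -47/63×row3 = (1, 0, 0, 0, -19/416)
  row 1: subtract 6/7×row3 = (0, 1, 0, 0, -113/208)
  row 2: subtract -17/21×row3 = (0, 0, 1, 0, 121/416)

M[3][4] = 125/416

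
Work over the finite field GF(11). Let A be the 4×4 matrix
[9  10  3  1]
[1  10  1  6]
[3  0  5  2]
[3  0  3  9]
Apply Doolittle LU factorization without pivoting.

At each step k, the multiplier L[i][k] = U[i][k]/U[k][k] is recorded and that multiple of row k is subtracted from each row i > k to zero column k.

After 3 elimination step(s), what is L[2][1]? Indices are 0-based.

L[2][1] = 1

[col 0] pivot 9
  R1 -= 5*R0 → (0, 4, 8, 1)  (L[1][0] := 5)
  R2 -= 4*R0 → (0, 4, 4, 9)  (L[2][0] := 4)
  R3 -= 4*R0 → (0, 4, 2, 5)  (L[3][0] := 4)
[col 1] pivot 4
  R2 -= 1*R1 → (0, 0, 7, 8)  (L[2][1] := 1)
  R3 -= 1*R1 → (0, 0, 5, 4)  (L[3][1] := 1)
[col 2] pivot 7
  R3 -= 7*R2 → (0, 0, 0, 3)  (L[3][2] := 7)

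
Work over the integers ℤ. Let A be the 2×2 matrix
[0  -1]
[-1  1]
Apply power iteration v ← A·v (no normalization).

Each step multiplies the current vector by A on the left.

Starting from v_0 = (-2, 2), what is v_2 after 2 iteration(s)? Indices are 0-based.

v_0 = (-2, 2).
v_1 = A·v_0 = (-2, 4).
v_2 = A·v_1 = (-4, 6).

v_2 = (-4, 6)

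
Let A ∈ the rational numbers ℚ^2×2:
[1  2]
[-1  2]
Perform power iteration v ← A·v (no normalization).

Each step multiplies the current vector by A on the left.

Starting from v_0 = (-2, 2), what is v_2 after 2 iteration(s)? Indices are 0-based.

v_0 = (-2, 2).
v_1 = A·v_0 = (2, 6).
v_2 = A·v_1 = (14, 10).

v_2 = (14, 10)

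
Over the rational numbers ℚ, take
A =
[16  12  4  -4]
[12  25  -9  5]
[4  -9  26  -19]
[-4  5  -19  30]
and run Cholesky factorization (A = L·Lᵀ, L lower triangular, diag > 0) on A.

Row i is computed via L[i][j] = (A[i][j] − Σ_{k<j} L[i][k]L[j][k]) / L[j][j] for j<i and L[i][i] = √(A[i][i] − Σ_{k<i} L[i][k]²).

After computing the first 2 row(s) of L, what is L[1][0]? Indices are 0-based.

L[1][0] = 3

Step 1: L[0][0] = √(16) = 4.
  L[1][0] = (12) / L[0][0] = 3.
Step 2: L[1][1] = √(16) = 4.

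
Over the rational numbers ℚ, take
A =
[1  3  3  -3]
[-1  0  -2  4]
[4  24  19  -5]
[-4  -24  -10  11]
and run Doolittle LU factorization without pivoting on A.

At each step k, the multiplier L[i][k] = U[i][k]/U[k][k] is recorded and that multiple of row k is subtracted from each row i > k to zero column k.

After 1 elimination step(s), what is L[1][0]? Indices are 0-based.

L[1][0] = -1

[col 0] pivot 1
  R1 -= -1*R0 → (0, 3, 1, 1)  (L[1][0] := -1)
  R2 -= 4*R0 → (0, 12, 7, 7)  (L[2][0] := 4)
  R3 -= -4*R0 → (0, -12, 2, -1)  (L[3][0] := -4)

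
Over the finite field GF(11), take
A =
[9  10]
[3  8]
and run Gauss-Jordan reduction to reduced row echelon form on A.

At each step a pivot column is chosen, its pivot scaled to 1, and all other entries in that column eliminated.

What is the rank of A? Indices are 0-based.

step 1: normalize row 0 (÷9) = (1, 6)
  row 1: subtract 3×row0 = (0, 1)
step 2: normalize row 1 (÷1) = (0, 1)
  row 0: subtract 6×row1 = (1, 0)

rank = 2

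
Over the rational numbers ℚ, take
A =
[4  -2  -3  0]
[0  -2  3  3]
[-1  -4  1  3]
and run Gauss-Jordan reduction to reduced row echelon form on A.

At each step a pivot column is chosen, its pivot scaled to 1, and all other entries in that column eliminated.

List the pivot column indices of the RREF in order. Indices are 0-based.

pivot columns: 0, 1, 2

[1] R0 /= 4  ⇒  (1, -1/2, -3/4, 0)
     R2 -= -1·R0  ⇒  (0, -9/2, 1/4, 3)
[2] R1 /= -2  ⇒  (0, 1, -3/2, -3/2)
     R0 -= -1/2·R1  ⇒  (1, 0, -3/2, -3/4)
     R2 -= -9/2·R1  ⇒  (0, 0, -13/2, -15/4)
[3] R2 /= -13/2  ⇒  (0, 0, 1, 15/26)
     R0 -= -3/2·R2  ⇒  (1, 0, 0, 3/26)
     R1 -= -3/2·R2  ⇒  (0, 1, 0, -33/52)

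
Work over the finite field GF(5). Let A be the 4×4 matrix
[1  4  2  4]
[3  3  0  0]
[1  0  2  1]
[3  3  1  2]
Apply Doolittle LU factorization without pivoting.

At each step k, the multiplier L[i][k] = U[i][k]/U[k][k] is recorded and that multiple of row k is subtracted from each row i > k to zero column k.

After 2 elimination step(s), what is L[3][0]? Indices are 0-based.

k=0: U[0][0]=1
  eliminate (1,0): mult=3, new row 1: (0, 1, 4, 3); set L[1][0]=3
  eliminate (2,0): mult=1, new row 2: (0, 1, 0, 2); set L[2][0]=1
  eliminate (3,0): mult=3, new row 3: (0, 1, 0, 0); set L[3][0]=3
k=1: U[1][1]=1
  eliminate (2,1): mult=1, new row 2: (0, 0, 1, 4); set L[2][1]=1
  eliminate (3,1): mult=1, new row 3: (0, 0, 1, 2); set L[3][1]=1

L[3][0] = 3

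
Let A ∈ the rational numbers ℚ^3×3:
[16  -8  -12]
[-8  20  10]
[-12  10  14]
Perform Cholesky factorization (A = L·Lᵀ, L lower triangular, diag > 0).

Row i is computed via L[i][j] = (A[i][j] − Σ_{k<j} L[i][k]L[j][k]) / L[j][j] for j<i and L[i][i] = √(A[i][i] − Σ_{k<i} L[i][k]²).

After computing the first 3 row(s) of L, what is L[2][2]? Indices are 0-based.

Step 1: L[0][0] = √(16) = 4.
  L[1][0] = (-8) / L[0][0] = -2.
Step 2: L[1][1] = √(16) = 4.
  L[2][0] = (-12) / L[0][0] = -3.
  L[2][1] = (4) / L[1][1] = 1.
Step 3: L[2][2] = √(4) = 2.

L[2][2] = 2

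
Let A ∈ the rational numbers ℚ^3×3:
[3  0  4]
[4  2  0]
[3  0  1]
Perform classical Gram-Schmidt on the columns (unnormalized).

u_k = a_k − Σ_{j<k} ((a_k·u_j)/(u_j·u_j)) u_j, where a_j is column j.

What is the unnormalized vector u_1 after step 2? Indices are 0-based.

u_1 = (-12/17, 18/17, -12/17)

Step 1: u_0 = a_0 = (3, 4, 3).
Step 2: u_1 = a_1 − (4/17)·u_0 = (-12/17, 18/17, -12/17).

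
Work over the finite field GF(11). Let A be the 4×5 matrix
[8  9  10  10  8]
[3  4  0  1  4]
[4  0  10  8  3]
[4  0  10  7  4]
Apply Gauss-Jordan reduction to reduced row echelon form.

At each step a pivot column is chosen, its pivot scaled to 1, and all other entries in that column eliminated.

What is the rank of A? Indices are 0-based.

step 1: normalize row 0 (÷8) = (1, 8, 4, 4, 1)
  row 1: subtract 3×row0 = (0, 2, 10, 0, 1)
  row 2: subtract 4×row0 = (0, 1, 5, 3, 10)
  row 3: subtract 4×row0 = (0, 1, 5, 2, 0)
step 2: normalize row 1 (÷2) = (0, 1, 5, 0, 6)
  row 0: subtract 8×row1 = (1, 0, 8, 4, 8)
  row 2: subtract 1×row1 = (0, 0, 0, 3, 4)
  row 3: subtract 1×row1 = (0, 0, 0, 2, 5)
skip col 2 (zero from row 2)
step 3: normalize row 2 (÷3) = (0, 0, 0, 1, 5)
  row 0: subtract 4×row2 = (1, 0, 8, 0, 10)
  row 3: subtract 2×row2 = (0, 0, 0, 0, 6)
step 4: normalize row 3 (÷6) = (0, 0, 0, 0, 1)
  row 0: subtract 10×row3 = (1, 0, 8, 0, 0)
  row 1: subtract 6×row3 = (0, 1, 5, 0, 0)
  row 2: subtract 5×row3 = (0, 0, 0, 1, 0)

rank = 4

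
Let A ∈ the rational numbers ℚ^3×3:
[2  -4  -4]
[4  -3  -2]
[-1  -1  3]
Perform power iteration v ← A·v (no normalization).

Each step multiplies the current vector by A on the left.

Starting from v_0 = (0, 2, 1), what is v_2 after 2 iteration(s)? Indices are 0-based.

v_0 = (0, 2, 1).
v_1 = A·v_0 = (-12, -8, 1).
v_2 = A·v_1 = (4, -26, 23).

v_2 = (4, -26, 23)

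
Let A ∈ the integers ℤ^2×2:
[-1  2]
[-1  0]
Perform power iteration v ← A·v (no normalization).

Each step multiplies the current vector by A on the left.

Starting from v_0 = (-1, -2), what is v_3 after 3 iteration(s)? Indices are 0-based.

v_3 = (1, -5)

v_0 = (-1, -2).
v_1 = A·v_0 = (-3, 1).
v_2 = A·v_1 = (5, 3).
v_3 = A·v_2 = (1, -5).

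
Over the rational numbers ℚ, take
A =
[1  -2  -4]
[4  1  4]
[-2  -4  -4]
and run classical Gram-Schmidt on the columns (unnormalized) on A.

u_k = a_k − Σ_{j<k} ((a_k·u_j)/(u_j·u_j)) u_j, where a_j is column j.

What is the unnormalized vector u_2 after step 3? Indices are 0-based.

Step 1: u_0 = a_0 = (1, 4, -2).
Step 2: u_1 = a_1 − (10/21)·u_0 = (-52/21, -19/21, -64/21).
Step 3: u_2 = a_2 − (20/21)·u_0 − (388/341)·u_1 = (-728/341, 416/341, 468/341).

u_2 = (-728/341, 416/341, 468/341)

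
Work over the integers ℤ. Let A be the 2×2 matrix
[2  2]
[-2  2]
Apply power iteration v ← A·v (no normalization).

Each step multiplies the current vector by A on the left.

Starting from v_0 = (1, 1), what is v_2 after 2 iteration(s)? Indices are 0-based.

v_2 = (8, -8)

v_0 = (1, 1).
v_1 = A·v_0 = (4, 0).
v_2 = A·v_1 = (8, -8).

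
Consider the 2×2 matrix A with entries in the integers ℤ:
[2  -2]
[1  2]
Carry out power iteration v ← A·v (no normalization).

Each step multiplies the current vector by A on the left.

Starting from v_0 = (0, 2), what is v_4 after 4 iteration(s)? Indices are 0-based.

v_4 = (-64, -56)

v_0 = (0, 2).
v_1 = A·v_0 = (-4, 4).
v_2 = A·v_1 = (-16, 4).
v_3 = A·v_2 = (-40, -8).
v_4 = A·v_3 = (-64, -56).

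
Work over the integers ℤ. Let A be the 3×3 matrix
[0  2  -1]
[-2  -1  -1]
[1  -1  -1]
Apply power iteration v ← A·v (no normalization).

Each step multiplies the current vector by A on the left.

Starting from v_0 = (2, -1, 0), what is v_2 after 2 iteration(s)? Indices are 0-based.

v_2 = (-9, 4, -2)

v_0 = (2, -1, 0).
v_1 = A·v_0 = (-2, -3, 3).
v_2 = A·v_1 = (-9, 4, -2).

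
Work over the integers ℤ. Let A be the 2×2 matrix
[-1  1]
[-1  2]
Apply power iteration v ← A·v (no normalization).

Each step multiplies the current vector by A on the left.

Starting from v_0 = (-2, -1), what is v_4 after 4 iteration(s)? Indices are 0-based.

v_0 = (-2, -1).
v_1 = A·v_0 = (1, 0).
v_2 = A·v_1 = (-1, -1).
v_3 = A·v_2 = (0, -1).
v_4 = A·v_3 = (-1, -2).

v_4 = (-1, -2)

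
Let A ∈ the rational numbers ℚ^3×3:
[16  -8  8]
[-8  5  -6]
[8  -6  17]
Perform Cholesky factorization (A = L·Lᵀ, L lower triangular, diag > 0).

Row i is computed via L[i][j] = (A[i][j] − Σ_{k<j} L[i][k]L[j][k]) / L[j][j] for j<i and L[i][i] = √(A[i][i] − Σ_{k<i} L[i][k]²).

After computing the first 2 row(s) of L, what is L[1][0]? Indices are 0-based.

L[1][0] = -2

Step 1: L[0][0] = √(16) = 4.
  L[1][0] = (-8) / L[0][0] = -2.
Step 2: L[1][1] = √(1) = 1.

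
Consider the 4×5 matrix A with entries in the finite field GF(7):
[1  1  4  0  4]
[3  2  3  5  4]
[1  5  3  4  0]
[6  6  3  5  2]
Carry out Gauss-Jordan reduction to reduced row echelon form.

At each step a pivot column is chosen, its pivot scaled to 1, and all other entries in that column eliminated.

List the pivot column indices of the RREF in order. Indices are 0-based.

pivot columns: 0, 1, 2, 3

step 1: normalize row 0 (÷1) = (1, 1, 4, 0, 4)
  row 1: subtract 3×row0 = (0, 6, 5, 5, 6)
  row 2: subtract 1×row0 = (0, 4, 6, 4, 3)
  row 3: subtract 6×row0 = (0, 0, 0, 5, 6)
step 2: normalize row 1 (÷6) = (0, 1, 2, 2, 1)
  row 0: subtract 1×row1 = (1, 0, 2, 5, 3)
  row 2: subtract 4×row1 = (0, 0, 5, 3, 6)
step 3: normalize row 2 (÷5) = (0, 0, 1, 2, 4)
  row 0: subtract 2×row2 = (1, 0, 0, 1, 2)
  row 1: subtract 2×row2 = (0, 1, 0, 5, 0)
step 4: normalize row 3 (÷5) = (0, 0, 0, 1, 4)
  row 0: subtract 1×row3 = (1, 0, 0, 0, 5)
  row 1: subtract 5×row3 = (0, 1, 0, 0, 1)
  row 2: subtract 2×row3 = (0, 0, 1, 0, 3)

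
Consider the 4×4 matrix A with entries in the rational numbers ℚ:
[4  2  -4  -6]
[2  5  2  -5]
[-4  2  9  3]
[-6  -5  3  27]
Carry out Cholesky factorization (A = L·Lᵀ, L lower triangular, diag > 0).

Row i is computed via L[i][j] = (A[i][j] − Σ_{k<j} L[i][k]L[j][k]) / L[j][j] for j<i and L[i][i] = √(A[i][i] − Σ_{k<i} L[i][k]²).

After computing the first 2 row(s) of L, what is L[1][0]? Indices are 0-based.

Step 1: L[0][0] = √(4) = 2.
  L[1][0] = (2) / L[0][0] = 1.
Step 2: L[1][1] = √(4) = 2.

L[1][0] = 1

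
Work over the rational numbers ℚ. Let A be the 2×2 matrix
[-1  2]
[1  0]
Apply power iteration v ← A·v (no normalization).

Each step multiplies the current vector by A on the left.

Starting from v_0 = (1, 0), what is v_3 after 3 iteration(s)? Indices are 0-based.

v_0 = (1, 0).
v_1 = A·v_0 = (-1, 1).
v_2 = A·v_1 = (3, -1).
v_3 = A·v_2 = (-5, 3).

v_3 = (-5, 3)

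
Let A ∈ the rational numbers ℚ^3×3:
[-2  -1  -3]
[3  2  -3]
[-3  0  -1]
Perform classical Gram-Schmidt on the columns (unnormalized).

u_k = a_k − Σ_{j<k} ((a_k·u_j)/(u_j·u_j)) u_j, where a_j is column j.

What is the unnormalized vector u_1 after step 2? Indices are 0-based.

u_1 = (-3/11, 10/11, 12/11)

Step 1: u_0 = a_0 = (-2, 3, -3).
Step 2: u_1 = a_1 − (4/11)·u_0 = (-3/11, 10/11, 12/11).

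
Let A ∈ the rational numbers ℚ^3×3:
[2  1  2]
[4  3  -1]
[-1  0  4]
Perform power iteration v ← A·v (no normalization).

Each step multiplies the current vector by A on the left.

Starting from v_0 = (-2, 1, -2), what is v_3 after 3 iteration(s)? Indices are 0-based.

v_0 = (-2, 1, -2).
v_1 = A·v_0 = (-7, -3, -6).
v_2 = A·v_1 = (-29, -31, -17).
v_3 = A·v_2 = (-123, -192, -39).

v_3 = (-123, -192, -39)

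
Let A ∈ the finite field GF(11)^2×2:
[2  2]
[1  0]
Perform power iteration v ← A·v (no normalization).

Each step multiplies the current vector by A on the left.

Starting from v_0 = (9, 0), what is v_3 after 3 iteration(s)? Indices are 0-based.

v_3 = (1, 10)

v_0 = (9, 0).
v_1 = A·v_0 = (7, 9).
v_2 = A·v_1 = (10, 7).
v_3 = A·v_2 = (1, 10).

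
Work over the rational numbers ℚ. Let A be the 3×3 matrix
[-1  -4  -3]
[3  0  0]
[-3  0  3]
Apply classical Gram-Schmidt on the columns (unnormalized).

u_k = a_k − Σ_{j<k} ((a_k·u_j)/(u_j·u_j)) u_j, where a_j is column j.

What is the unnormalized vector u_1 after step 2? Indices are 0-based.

u_1 = (-72/19, -12/19, 12/19)

Step 1: u_0 = a_0 = (-1, 3, -3).
Step 2: u_1 = a_1 − (4/19)·u_0 = (-72/19, -12/19, 12/19).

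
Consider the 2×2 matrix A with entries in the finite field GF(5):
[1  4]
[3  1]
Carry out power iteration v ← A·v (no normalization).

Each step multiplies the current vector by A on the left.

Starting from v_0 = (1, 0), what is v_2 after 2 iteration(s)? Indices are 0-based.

v_2 = (3, 1)

v_0 = (1, 0).
v_1 = A·v_0 = (1, 3).
v_2 = A·v_1 = (3, 1).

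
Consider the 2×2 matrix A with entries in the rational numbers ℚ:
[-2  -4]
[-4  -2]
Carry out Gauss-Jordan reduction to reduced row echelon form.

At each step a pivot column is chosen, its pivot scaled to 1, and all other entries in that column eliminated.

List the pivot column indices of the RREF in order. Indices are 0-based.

step 1: normalize row 0 (÷-2) = (1, 2)
  row 1: subtract -4×row0 = (0, 6)
step 2: normalize row 1 (÷6) = (0, 1)
  row 0: subtract 2×row1 = (1, 0)

pivot columns: 0, 1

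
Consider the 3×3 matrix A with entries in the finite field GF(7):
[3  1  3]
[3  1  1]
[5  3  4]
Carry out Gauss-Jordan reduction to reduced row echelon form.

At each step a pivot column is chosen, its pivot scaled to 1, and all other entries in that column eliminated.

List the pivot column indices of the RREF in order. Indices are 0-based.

pivot columns: 0, 1, 2

step 1: normalize row 0 (÷3) = (1, 5, 1)
  row 1: subtract 3×row0 = (0, 0, 5)
  row 2: subtract 5×row0 = (0, 6, 6)
step 2: exchange rows 1,2
step 2: normalize row 1 (÷6) = (0, 1, 1)
  row 0: subtract 5×row1 = (1, 0, 3)
step 3: normalize row 2 (÷5) = (0, 0, 1)
  row 0: subtract 3×row2 = (1, 0, 0)
  row 1: subtract 1×row2 = (0, 1, 0)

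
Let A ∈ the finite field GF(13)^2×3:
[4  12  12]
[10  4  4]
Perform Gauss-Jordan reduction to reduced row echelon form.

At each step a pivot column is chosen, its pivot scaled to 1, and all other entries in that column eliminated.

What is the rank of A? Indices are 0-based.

rank = 1

[1] R0 /= 4  ⇒  (1, 3, 3)
     R1 -= 10·R0  ⇒  (0, 0, 0)
column 1 empty below row 1
column 2 empty below row 1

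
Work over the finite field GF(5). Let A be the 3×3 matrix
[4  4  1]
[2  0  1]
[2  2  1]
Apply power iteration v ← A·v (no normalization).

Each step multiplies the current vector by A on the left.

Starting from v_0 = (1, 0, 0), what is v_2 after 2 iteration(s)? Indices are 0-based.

v_0 = (1, 0, 0).
v_1 = A·v_0 = (4, 2, 2).
v_2 = A·v_1 = (1, 0, 4).

v_2 = (1, 0, 4)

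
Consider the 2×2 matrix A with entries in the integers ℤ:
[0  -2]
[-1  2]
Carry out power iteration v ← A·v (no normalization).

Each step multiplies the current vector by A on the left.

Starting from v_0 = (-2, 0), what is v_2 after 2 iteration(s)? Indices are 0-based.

v_2 = (-4, 4)

v_0 = (-2, 0).
v_1 = A·v_0 = (0, 2).
v_2 = A·v_1 = (-4, 4).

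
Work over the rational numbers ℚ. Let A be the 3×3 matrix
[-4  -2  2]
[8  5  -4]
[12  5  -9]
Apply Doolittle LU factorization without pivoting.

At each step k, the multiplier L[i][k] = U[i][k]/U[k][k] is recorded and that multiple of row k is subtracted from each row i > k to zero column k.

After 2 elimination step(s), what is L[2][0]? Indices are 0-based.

L[2][0] = -3

[col 0] pivot -4
  R1 -= -2*R0 → (0, 1, 0)  (L[1][0] := -2)
  R2 -= -3*R0 → (0, -1, -3)  (L[2][0] := -3)
[col 1] pivot 1
  R2 -= -1*R1 → (0, 0, -3)  (L[2][1] := -1)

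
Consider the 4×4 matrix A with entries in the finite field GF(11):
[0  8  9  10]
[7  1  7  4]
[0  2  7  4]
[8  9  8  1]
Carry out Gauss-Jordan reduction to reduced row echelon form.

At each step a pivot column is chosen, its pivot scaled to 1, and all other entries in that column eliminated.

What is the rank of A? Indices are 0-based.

rank = 4

[1] R0 <-> R1
[1] R0 /= 7  ⇒  (1, 8, 1, 10)
     R3 -= 8·R0  ⇒  (0, 0, 0, 9)
[2] R1 /= 8  ⇒  (0, 1, 8, 4)
     R0 -= 8·R1  ⇒  (1, 0, 3, 0)
     R2 -= 2·R1  ⇒  (0, 0, 2, 7)
[3] R2 /= 2  ⇒  (0, 0, 1, 9)
     R0 -= 3·R2  ⇒  (1, 0, 0, 6)
     R1 -= 8·R2  ⇒  (0, 1, 0, 9)
[4] R3 /= 9  ⇒  (0, 0, 0, 1)
     R0 -= 6·R3  ⇒  (1, 0, 0, 0)
     R1 -= 9·R3  ⇒  (0, 1, 0, 0)
     R2 -= 9·R3  ⇒  (0, 0, 1, 0)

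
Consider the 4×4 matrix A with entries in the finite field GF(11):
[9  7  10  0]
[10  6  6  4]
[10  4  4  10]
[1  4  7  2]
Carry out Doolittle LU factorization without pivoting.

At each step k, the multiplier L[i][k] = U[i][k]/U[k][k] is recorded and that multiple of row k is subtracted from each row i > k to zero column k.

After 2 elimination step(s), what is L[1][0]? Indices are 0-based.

k=0: U[0][0]=9
  eliminate (1,0): mult=6, new row 1: (0, 8, 1, 4); set L[1][0]=6
  eliminate (2,0): mult=6, new row 2: (0, 6, 10, 10); set L[2][0]=6
  eliminate (3,0): mult=5, new row 3: (0, 2, 1, 2); set L[3][0]=5
k=1: U[1][1]=8
  eliminate (2,1): mult=9, new row 2: (0, 0, 1, 7); set L[2][1]=9
  eliminate (3,1): mult=3, new row 3: (0, 0, 9, 1); set L[3][1]=3

L[1][0] = 6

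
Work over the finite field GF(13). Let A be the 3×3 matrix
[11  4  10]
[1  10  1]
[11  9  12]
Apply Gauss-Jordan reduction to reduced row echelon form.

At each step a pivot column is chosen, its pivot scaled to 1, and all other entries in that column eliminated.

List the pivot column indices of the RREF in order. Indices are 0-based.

pivot(0,0)=11: scale R0 → (1, 11, 8)
  clear (1,0): R1 −= (1)R0 → (0, 12, 6)
  clear (2,0): R2 −= (11)R0 → (0, 5, 2)
pivot(1,1)=12: scale R1 → (0, 1, 7)
  clear (0,1): R0 −= (11)R1 → (1, 0, 9)
  clear (2,1): R2 −= (5)R1 → (0, 0, 6)
pivot(2,2)=6: scale R2 → (0, 0, 1)
  clear (0,2): R0 −= (9)R2 → (1, 0, 0)
  clear (1,2): R1 −= (7)R2 → (0, 1, 0)

pivot columns: 0, 1, 2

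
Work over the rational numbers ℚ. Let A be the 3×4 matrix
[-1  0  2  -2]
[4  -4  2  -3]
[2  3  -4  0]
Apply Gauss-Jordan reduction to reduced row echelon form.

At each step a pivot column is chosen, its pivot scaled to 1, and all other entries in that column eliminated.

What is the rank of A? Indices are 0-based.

[1] R0 /= -1  ⇒  (1, 0, -2, 2)
     R1 -= 4·R0  ⇒  (0, -4, 10, -11)
     R2 -= 2·R0  ⇒  (0, 3, 0, -4)
[2] R1 /= -4  ⇒  (0, 1, -5/2, 11/4)
     R2 -= 3·R1  ⇒  (0, 0, 15/2, -49/4)
[3] R2 /= 15/2  ⇒  (0, 0, 1, -49/30)
     R0 -= -2·R2  ⇒  (1, 0, 0, -19/15)
     R1 -= -5/2·R2  ⇒  (0, 1, 0, -4/3)

rank = 3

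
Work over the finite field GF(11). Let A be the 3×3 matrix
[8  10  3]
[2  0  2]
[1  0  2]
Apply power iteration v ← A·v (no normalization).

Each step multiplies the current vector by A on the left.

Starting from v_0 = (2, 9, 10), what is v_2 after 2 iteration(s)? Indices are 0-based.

v_0 = (2, 9, 10).
v_1 = A·v_0 = (4, 2, 0).
v_2 = A·v_1 = (8, 8, 4).

v_2 = (8, 8, 4)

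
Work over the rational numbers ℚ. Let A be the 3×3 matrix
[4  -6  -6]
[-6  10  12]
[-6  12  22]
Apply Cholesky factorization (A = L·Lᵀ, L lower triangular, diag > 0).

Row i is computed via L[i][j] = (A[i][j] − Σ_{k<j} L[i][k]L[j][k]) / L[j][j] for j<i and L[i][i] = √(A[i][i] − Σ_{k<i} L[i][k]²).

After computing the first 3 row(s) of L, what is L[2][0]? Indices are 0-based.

L[2][0] = -3

Step 1: L[0][0] = √(4) = 2.
  L[1][0] = (-6) / L[0][0] = -3.
Step 2: L[1][1] = √(1) = 1.
  L[2][0] = (-6) / L[0][0] = -3.
  L[2][1] = (3) / L[1][1] = 3.
Step 3: L[2][2] = √(4) = 2.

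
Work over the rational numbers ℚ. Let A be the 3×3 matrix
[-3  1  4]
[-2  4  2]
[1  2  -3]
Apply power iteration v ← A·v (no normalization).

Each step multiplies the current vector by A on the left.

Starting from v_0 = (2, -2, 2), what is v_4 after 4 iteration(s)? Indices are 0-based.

v_0 = (2, -2, 2).
v_1 = A·v_0 = (0, -8, -8).
v_2 = A·v_1 = (-40, -48, 8).
v_3 = A·v_2 = (104, -96, -160).
v_4 = A·v_3 = (-1048, -912, 392).

v_4 = (-1048, -912, 392)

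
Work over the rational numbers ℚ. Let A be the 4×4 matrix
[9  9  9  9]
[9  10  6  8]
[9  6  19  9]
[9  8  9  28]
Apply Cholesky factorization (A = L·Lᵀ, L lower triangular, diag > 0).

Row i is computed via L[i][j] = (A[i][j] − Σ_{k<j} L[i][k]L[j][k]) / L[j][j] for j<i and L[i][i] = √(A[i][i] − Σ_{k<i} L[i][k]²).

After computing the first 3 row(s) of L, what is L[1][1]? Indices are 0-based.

L[1][1] = 1

Step 1: L[0][0] = √(9) = 3.
  L[1][0] = (9) / L[0][0] = 3.
Step 2: L[1][1] = √(1) = 1.
  L[2][0] = (9) / L[0][0] = 3.
  L[2][1] = (-3) / L[1][1] = -3.
Step 3: L[2][2] = √(1) = 1.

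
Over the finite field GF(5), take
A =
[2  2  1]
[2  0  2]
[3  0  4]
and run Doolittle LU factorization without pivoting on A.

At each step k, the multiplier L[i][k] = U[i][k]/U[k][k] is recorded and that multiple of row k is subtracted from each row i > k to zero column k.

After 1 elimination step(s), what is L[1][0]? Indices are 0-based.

L[1][0] = 1

Step 1: pivot at (0,0) is 2.
  row1 ← row1 − (1)·row0  ⇒  L[1][0]=1, U row1=(0, 3, 1)
  row2 ← row2 − (4)·row0  ⇒  L[2][0]=4, U row2=(0, 2, 0)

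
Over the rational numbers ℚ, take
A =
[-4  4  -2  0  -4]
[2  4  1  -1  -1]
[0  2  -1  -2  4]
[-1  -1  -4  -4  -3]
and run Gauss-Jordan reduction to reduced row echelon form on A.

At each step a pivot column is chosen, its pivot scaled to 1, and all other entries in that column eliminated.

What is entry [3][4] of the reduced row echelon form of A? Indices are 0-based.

pivot(0,0)=-4: scale R0 → (1, -1, 1/2, 0, 1)
  clear (1,0): R1 −= (2)R0 → (0, 6, 0, -1, -3)
  clear (3,0): R3 −= (-1)R0 → (0, -2, -7/2, -4, -2)
pivot(1,1)=6: scale R1 → (0, 1, 0, -1/6, -1/2)
  clear (0,1): R0 −= (-1)R1 → (1, 0, 1/2, -1/6, 1/2)
  clear (2,1): R2 −= (2)R1 → (0, 0, -1, -5/3, 5)
  clear (3,1): R3 −= (-2)R1 → (0, 0, -7/2, -13/3, -3)
pivot(2,2)=-1: scale R2 → (0, 0, 1, 5/3, -5)
  clear (0,2): R0 −= (1/2)R2 → (1, 0, 0, -1, 3)
  clear (3,2): R3 −= (-7/2)R2 → (0, 0, 0, 3/2, -41/2)
pivot(3,3)=3/2: scale R3 → (0, 0, 0, 1, -41/3)
  clear (0,3): R0 −= (-1)R3 → (1, 0, 0, 0, -32/3)
  clear (1,3): R1 −= (-1/6)R3 → (0, 1, 0, 0, -25/9)
  clear (2,3): R2 −= (5/3)R3 → (0, 0, 1, 0, 160/9)

M[3][4] = -41/3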